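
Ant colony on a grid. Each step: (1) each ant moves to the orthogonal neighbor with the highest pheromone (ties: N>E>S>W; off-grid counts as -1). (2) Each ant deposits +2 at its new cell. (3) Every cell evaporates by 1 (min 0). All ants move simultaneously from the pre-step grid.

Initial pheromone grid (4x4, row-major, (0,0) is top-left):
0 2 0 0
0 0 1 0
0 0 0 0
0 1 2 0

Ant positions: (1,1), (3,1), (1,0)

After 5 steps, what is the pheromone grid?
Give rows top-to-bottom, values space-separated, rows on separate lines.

After step 1: ants at (0,1),(3,2),(0,0)
  1 3 0 0
  0 0 0 0
  0 0 0 0
  0 0 3 0
After step 2: ants at (0,0),(2,2),(0,1)
  2 4 0 0
  0 0 0 0
  0 0 1 0
  0 0 2 0
After step 3: ants at (0,1),(3,2),(0,0)
  3 5 0 0
  0 0 0 0
  0 0 0 0
  0 0 3 0
After step 4: ants at (0,0),(2,2),(0,1)
  4 6 0 0
  0 0 0 0
  0 0 1 0
  0 0 2 0
After step 5: ants at (0,1),(3,2),(0,0)
  5 7 0 0
  0 0 0 0
  0 0 0 0
  0 0 3 0

5 7 0 0
0 0 0 0
0 0 0 0
0 0 3 0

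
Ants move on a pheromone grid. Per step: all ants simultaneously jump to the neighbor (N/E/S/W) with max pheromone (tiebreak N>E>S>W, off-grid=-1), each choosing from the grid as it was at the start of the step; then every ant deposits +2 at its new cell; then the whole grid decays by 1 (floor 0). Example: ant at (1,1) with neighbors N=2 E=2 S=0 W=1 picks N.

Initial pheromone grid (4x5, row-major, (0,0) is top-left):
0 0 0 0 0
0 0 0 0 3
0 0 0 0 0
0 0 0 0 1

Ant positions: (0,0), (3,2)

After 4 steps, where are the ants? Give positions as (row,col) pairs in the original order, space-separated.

Step 1: ant0:(0,0)->E->(0,1) | ant1:(3,2)->N->(2,2)
  grid max=2 at (1,4)
Step 2: ant0:(0,1)->E->(0,2) | ant1:(2,2)->N->(1,2)
  grid max=1 at (0,2)
Step 3: ant0:(0,2)->S->(1,2) | ant1:(1,2)->N->(0,2)
  grid max=2 at (0,2)
Step 4: ant0:(1,2)->N->(0,2) | ant1:(0,2)->S->(1,2)
  grid max=3 at (0,2)

(0,2) (1,2)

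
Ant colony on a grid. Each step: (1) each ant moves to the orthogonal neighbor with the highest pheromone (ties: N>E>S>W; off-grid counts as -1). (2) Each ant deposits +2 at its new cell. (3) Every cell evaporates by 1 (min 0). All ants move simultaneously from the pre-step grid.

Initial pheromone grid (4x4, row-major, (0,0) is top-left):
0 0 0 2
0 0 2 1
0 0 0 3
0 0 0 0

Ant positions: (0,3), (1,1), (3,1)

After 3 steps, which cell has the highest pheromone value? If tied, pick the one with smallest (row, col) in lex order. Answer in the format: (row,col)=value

Step 1: ant0:(0,3)->S->(1,3) | ant1:(1,1)->E->(1,2) | ant2:(3,1)->N->(2,1)
  grid max=3 at (1,2)
Step 2: ant0:(1,3)->W->(1,2) | ant1:(1,2)->E->(1,3) | ant2:(2,1)->N->(1,1)
  grid max=4 at (1,2)
Step 3: ant0:(1,2)->E->(1,3) | ant1:(1,3)->W->(1,2) | ant2:(1,1)->E->(1,2)
  grid max=7 at (1,2)
Final grid:
  0 0 0 0
  0 0 7 4
  0 0 0 0
  0 0 0 0
Max pheromone 7 at (1,2)

Answer: (1,2)=7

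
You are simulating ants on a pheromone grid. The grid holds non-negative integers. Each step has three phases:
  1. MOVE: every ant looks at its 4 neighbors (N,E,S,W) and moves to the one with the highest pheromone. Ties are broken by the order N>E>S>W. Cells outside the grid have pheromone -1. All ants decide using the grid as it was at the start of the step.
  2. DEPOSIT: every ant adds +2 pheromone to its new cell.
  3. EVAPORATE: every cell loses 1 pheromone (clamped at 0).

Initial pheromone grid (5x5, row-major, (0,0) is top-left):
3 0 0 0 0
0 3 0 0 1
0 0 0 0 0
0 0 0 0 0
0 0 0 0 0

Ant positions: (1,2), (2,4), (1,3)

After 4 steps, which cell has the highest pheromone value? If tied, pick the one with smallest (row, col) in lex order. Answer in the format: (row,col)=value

Step 1: ant0:(1,2)->W->(1,1) | ant1:(2,4)->N->(1,4) | ant2:(1,3)->E->(1,4)
  grid max=4 at (1,1)
Step 2: ant0:(1,1)->N->(0,1) | ant1:(1,4)->N->(0,4) | ant2:(1,4)->N->(0,4)
  grid max=3 at (0,4)
Step 3: ant0:(0,1)->S->(1,1) | ant1:(0,4)->S->(1,4) | ant2:(0,4)->S->(1,4)
  grid max=6 at (1,4)
Step 4: ant0:(1,1)->N->(0,1) | ant1:(1,4)->N->(0,4) | ant2:(1,4)->N->(0,4)
  grid max=5 at (0,4)
Final grid:
  0 1 0 0 5
  0 3 0 0 5
  0 0 0 0 0
  0 0 0 0 0
  0 0 0 0 0
Max pheromone 5 at (0,4)

Answer: (0,4)=5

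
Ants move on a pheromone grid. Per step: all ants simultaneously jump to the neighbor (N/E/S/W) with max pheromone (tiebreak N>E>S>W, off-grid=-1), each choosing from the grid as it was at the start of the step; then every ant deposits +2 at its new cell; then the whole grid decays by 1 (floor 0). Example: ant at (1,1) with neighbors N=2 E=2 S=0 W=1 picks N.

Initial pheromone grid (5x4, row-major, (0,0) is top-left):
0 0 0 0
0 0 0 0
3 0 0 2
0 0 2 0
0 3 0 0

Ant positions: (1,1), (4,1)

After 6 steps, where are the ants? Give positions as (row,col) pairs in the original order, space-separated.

Step 1: ant0:(1,1)->N->(0,1) | ant1:(4,1)->N->(3,1)
  grid max=2 at (2,0)
Step 2: ant0:(0,1)->E->(0,2) | ant1:(3,1)->S->(4,1)
  grid max=3 at (4,1)
Step 3: ant0:(0,2)->E->(0,3) | ant1:(4,1)->N->(3,1)
  grid max=2 at (4,1)
Step 4: ant0:(0,3)->S->(1,3) | ant1:(3,1)->S->(4,1)
  grid max=3 at (4,1)
Step 5: ant0:(1,3)->N->(0,3) | ant1:(4,1)->N->(3,1)
  grid max=2 at (4,1)
Step 6: ant0:(0,3)->S->(1,3) | ant1:(3,1)->S->(4,1)
  grid max=3 at (4,1)

(1,3) (4,1)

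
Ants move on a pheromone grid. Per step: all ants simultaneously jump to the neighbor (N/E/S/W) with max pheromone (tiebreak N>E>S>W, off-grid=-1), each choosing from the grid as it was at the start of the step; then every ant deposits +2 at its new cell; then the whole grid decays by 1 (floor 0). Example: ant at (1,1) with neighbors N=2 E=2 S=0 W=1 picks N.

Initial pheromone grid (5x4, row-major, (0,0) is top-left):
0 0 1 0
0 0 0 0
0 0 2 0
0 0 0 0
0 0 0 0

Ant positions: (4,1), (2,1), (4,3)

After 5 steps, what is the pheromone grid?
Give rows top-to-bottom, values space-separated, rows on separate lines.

After step 1: ants at (3,1),(2,2),(3,3)
  0 0 0 0
  0 0 0 0
  0 0 3 0
  0 1 0 1
  0 0 0 0
After step 2: ants at (2,1),(1,2),(2,3)
  0 0 0 0
  0 0 1 0
  0 1 2 1
  0 0 0 0
  0 0 0 0
After step 3: ants at (2,2),(2,2),(2,2)
  0 0 0 0
  0 0 0 0
  0 0 7 0
  0 0 0 0
  0 0 0 0
After step 4: ants at (1,2),(1,2),(1,2)
  0 0 0 0
  0 0 5 0
  0 0 6 0
  0 0 0 0
  0 0 0 0
After step 5: ants at (2,2),(2,2),(2,2)
  0 0 0 0
  0 0 4 0
  0 0 11 0
  0 0 0 0
  0 0 0 0

0 0 0 0
0 0 4 0
0 0 11 0
0 0 0 0
0 0 0 0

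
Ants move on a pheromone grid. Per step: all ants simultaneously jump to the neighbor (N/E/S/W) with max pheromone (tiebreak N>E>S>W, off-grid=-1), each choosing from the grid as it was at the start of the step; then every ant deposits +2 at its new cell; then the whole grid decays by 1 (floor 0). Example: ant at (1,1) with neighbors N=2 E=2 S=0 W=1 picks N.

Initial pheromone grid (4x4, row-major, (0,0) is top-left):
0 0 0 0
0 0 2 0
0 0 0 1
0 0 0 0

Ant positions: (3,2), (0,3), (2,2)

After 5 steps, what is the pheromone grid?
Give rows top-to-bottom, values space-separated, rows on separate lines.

After step 1: ants at (2,2),(1,3),(1,2)
  0 0 0 0
  0 0 3 1
  0 0 1 0
  0 0 0 0
After step 2: ants at (1,2),(1,2),(1,3)
  0 0 0 0
  0 0 6 2
  0 0 0 0
  0 0 0 0
After step 3: ants at (1,3),(1,3),(1,2)
  0 0 0 0
  0 0 7 5
  0 0 0 0
  0 0 0 0
After step 4: ants at (1,2),(1,2),(1,3)
  0 0 0 0
  0 0 10 6
  0 0 0 0
  0 0 0 0
After step 5: ants at (1,3),(1,3),(1,2)
  0 0 0 0
  0 0 11 9
  0 0 0 0
  0 0 0 0

0 0 0 0
0 0 11 9
0 0 0 0
0 0 0 0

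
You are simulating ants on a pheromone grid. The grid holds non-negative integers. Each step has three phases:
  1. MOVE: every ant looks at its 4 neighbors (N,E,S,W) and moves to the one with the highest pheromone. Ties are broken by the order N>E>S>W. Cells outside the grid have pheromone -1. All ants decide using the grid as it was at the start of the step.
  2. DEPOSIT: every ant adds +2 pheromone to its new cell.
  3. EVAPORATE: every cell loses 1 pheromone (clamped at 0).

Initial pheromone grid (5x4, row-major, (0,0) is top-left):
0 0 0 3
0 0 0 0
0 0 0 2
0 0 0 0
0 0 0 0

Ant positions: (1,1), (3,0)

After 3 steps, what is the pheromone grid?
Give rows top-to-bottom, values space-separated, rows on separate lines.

After step 1: ants at (0,1),(2,0)
  0 1 0 2
  0 0 0 0
  1 0 0 1
  0 0 0 0
  0 0 0 0
After step 2: ants at (0,2),(1,0)
  0 0 1 1
  1 0 0 0
  0 0 0 0
  0 0 0 0
  0 0 0 0
After step 3: ants at (0,3),(0,0)
  1 0 0 2
  0 0 0 0
  0 0 0 0
  0 0 0 0
  0 0 0 0

1 0 0 2
0 0 0 0
0 0 0 0
0 0 0 0
0 0 0 0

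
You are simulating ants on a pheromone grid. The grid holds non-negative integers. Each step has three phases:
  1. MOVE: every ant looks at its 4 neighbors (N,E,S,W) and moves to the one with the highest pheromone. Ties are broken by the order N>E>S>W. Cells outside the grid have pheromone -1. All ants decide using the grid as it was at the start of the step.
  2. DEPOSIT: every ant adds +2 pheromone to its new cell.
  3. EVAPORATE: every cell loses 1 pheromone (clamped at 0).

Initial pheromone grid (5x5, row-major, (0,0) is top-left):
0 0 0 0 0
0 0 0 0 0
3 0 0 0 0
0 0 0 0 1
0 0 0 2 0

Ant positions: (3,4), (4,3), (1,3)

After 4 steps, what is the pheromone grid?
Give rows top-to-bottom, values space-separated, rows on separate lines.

After step 1: ants at (2,4),(3,3),(0,3)
  0 0 0 1 0
  0 0 0 0 0
  2 0 0 0 1
  0 0 0 1 0
  0 0 0 1 0
After step 2: ants at (1,4),(4,3),(0,4)
  0 0 0 0 1
  0 0 0 0 1
  1 0 0 0 0
  0 0 0 0 0
  0 0 0 2 0
After step 3: ants at (0,4),(3,3),(1,4)
  0 0 0 0 2
  0 0 0 0 2
  0 0 0 0 0
  0 0 0 1 0
  0 0 0 1 0
After step 4: ants at (1,4),(4,3),(0,4)
  0 0 0 0 3
  0 0 0 0 3
  0 0 0 0 0
  0 0 0 0 0
  0 0 0 2 0

0 0 0 0 3
0 0 0 0 3
0 0 0 0 0
0 0 0 0 0
0 0 0 2 0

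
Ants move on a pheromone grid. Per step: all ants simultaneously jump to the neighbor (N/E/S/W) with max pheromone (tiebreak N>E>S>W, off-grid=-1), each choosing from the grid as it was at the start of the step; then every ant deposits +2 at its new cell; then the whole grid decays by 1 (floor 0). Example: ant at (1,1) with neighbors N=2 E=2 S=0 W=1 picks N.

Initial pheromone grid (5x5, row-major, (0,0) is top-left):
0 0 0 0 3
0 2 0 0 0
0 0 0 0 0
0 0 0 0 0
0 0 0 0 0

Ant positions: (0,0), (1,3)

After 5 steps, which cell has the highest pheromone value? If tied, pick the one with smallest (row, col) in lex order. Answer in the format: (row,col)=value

Answer: (0,4)=2

Derivation:
Step 1: ant0:(0,0)->E->(0,1) | ant1:(1,3)->N->(0,3)
  grid max=2 at (0,4)
Step 2: ant0:(0,1)->S->(1,1) | ant1:(0,3)->E->(0,4)
  grid max=3 at (0,4)
Step 3: ant0:(1,1)->N->(0,1) | ant1:(0,4)->S->(1,4)
  grid max=2 at (0,4)
Step 4: ant0:(0,1)->S->(1,1) | ant1:(1,4)->N->(0,4)
  grid max=3 at (0,4)
Step 5: ant0:(1,1)->N->(0,1) | ant1:(0,4)->S->(1,4)
  grid max=2 at (0,4)
Final grid:
  0 1 0 0 2
  0 1 0 0 1
  0 0 0 0 0
  0 0 0 0 0
  0 0 0 0 0
Max pheromone 2 at (0,4)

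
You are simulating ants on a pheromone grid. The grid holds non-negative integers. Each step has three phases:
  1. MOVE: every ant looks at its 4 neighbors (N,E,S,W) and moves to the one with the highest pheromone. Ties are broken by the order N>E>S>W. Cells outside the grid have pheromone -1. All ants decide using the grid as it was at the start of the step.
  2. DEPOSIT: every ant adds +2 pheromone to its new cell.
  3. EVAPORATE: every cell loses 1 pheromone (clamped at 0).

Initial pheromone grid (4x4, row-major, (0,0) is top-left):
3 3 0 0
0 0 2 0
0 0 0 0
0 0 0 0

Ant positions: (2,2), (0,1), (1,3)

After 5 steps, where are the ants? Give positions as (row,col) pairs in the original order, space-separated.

Step 1: ant0:(2,2)->N->(1,2) | ant1:(0,1)->W->(0,0) | ant2:(1,3)->W->(1,2)
  grid max=5 at (1,2)
Step 2: ant0:(1,2)->N->(0,2) | ant1:(0,0)->E->(0,1) | ant2:(1,2)->N->(0,2)
  grid max=4 at (1,2)
Step 3: ant0:(0,2)->S->(1,2) | ant1:(0,1)->E->(0,2) | ant2:(0,2)->S->(1,2)
  grid max=7 at (1,2)
Step 4: ant0:(1,2)->N->(0,2) | ant1:(0,2)->S->(1,2) | ant2:(1,2)->N->(0,2)
  grid max=8 at (1,2)
Step 5: ant0:(0,2)->S->(1,2) | ant1:(1,2)->N->(0,2) | ant2:(0,2)->S->(1,2)
  grid max=11 at (1,2)

(1,2) (0,2) (1,2)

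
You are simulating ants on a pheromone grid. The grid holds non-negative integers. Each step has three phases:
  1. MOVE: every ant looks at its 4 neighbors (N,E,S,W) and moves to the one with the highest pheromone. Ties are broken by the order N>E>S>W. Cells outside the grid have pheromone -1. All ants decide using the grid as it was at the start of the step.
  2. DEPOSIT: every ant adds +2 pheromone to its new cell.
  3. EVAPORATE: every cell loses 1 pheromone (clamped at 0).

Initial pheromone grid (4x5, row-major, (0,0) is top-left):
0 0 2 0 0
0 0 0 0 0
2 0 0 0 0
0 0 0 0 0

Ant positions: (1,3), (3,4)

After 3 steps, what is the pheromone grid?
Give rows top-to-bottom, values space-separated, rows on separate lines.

After step 1: ants at (0,3),(2,4)
  0 0 1 1 0
  0 0 0 0 0
  1 0 0 0 1
  0 0 0 0 0
After step 2: ants at (0,2),(1,4)
  0 0 2 0 0
  0 0 0 0 1
  0 0 0 0 0
  0 0 0 0 0
After step 3: ants at (0,3),(0,4)
  0 0 1 1 1
  0 0 0 0 0
  0 0 0 0 0
  0 0 0 0 0

0 0 1 1 1
0 0 0 0 0
0 0 0 0 0
0 0 0 0 0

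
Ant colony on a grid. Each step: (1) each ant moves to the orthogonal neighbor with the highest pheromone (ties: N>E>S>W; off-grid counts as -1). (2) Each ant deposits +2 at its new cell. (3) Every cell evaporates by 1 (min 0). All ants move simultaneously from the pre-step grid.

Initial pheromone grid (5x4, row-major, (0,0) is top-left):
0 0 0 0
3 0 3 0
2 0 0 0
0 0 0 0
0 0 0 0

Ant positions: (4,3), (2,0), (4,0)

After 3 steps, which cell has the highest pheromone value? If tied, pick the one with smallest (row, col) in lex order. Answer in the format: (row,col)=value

Answer: (1,0)=6

Derivation:
Step 1: ant0:(4,3)->N->(3,3) | ant1:(2,0)->N->(1,0) | ant2:(4,0)->N->(3,0)
  grid max=4 at (1,0)
Step 2: ant0:(3,3)->N->(2,3) | ant1:(1,0)->S->(2,0) | ant2:(3,0)->N->(2,0)
  grid max=4 at (2,0)
Step 3: ant0:(2,3)->N->(1,3) | ant1:(2,0)->N->(1,0) | ant2:(2,0)->N->(1,0)
  grid max=6 at (1,0)
Final grid:
  0 0 0 0
  6 0 0 1
  3 0 0 0
  0 0 0 0
  0 0 0 0
Max pheromone 6 at (1,0)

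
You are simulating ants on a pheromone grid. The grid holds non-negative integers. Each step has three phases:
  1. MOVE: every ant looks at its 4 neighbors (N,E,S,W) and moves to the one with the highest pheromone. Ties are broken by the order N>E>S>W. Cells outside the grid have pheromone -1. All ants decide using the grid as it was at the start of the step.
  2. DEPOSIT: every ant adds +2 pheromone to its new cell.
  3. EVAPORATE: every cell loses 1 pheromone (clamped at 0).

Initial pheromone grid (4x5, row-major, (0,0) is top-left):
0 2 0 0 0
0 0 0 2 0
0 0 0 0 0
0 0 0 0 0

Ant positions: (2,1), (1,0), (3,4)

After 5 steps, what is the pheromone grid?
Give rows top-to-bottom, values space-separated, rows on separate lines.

After step 1: ants at (1,1),(0,0),(2,4)
  1 1 0 0 0
  0 1 0 1 0
  0 0 0 0 1
  0 0 0 0 0
After step 2: ants at (0,1),(0,1),(1,4)
  0 4 0 0 0
  0 0 0 0 1
  0 0 0 0 0
  0 0 0 0 0
After step 3: ants at (0,2),(0,2),(0,4)
  0 3 3 0 1
  0 0 0 0 0
  0 0 0 0 0
  0 0 0 0 0
After step 4: ants at (0,1),(0,1),(1,4)
  0 6 2 0 0
  0 0 0 0 1
  0 0 0 0 0
  0 0 0 0 0
After step 5: ants at (0,2),(0,2),(0,4)
  0 5 5 0 1
  0 0 0 0 0
  0 0 0 0 0
  0 0 0 0 0

0 5 5 0 1
0 0 0 0 0
0 0 0 0 0
0 0 0 0 0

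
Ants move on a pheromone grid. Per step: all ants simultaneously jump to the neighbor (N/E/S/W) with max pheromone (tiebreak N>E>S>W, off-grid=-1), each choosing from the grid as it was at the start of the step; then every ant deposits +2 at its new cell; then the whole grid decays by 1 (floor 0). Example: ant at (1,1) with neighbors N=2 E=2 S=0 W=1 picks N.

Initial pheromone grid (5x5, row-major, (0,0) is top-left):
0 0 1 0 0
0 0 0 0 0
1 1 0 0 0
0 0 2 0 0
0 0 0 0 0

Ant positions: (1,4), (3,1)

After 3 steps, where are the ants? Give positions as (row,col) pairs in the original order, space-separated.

Step 1: ant0:(1,4)->N->(0,4) | ant1:(3,1)->E->(3,2)
  grid max=3 at (3,2)
Step 2: ant0:(0,4)->S->(1,4) | ant1:(3,2)->N->(2,2)
  grid max=2 at (3,2)
Step 3: ant0:(1,4)->N->(0,4) | ant1:(2,2)->S->(3,2)
  grid max=3 at (3,2)

(0,4) (3,2)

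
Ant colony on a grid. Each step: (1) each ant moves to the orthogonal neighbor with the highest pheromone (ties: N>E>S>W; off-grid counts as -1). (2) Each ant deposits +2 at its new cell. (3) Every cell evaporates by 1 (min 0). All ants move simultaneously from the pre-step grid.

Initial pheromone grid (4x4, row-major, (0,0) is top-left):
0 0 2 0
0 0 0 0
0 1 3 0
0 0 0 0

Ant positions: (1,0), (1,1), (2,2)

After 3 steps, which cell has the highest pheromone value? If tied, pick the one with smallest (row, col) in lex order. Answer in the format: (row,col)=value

Answer: (2,1)=6

Derivation:
Step 1: ant0:(1,0)->N->(0,0) | ant1:(1,1)->S->(2,1) | ant2:(2,2)->W->(2,1)
  grid max=4 at (2,1)
Step 2: ant0:(0,0)->E->(0,1) | ant1:(2,1)->E->(2,2) | ant2:(2,1)->E->(2,2)
  grid max=5 at (2,2)
Step 3: ant0:(0,1)->E->(0,2) | ant1:(2,2)->W->(2,1) | ant2:(2,2)->W->(2,1)
  grid max=6 at (2,1)
Final grid:
  0 0 1 0
  0 0 0 0
  0 6 4 0
  0 0 0 0
Max pheromone 6 at (2,1)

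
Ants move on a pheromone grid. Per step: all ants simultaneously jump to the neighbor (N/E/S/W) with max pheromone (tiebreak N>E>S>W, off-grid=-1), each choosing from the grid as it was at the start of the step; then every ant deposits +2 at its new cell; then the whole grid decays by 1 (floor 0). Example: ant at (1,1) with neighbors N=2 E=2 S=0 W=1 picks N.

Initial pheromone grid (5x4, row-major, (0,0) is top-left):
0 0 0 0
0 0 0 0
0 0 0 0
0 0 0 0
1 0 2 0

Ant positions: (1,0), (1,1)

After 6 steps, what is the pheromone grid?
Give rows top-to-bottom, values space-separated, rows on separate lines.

After step 1: ants at (0,0),(0,1)
  1 1 0 0
  0 0 0 0
  0 0 0 0
  0 0 0 0
  0 0 1 0
After step 2: ants at (0,1),(0,0)
  2 2 0 0
  0 0 0 0
  0 0 0 0
  0 0 0 0
  0 0 0 0
After step 3: ants at (0,0),(0,1)
  3 3 0 0
  0 0 0 0
  0 0 0 0
  0 0 0 0
  0 0 0 0
After step 4: ants at (0,1),(0,0)
  4 4 0 0
  0 0 0 0
  0 0 0 0
  0 0 0 0
  0 0 0 0
After step 5: ants at (0,0),(0,1)
  5 5 0 0
  0 0 0 0
  0 0 0 0
  0 0 0 0
  0 0 0 0
After step 6: ants at (0,1),(0,0)
  6 6 0 0
  0 0 0 0
  0 0 0 0
  0 0 0 0
  0 0 0 0

6 6 0 0
0 0 0 0
0 0 0 0
0 0 0 0
0 0 0 0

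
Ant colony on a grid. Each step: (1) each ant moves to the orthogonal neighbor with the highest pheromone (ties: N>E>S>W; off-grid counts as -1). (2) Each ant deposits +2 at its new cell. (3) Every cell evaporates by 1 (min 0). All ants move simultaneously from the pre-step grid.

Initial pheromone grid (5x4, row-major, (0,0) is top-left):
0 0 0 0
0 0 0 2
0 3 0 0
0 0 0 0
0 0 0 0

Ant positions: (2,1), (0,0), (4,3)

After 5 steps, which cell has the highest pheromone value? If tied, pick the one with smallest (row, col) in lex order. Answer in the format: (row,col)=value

Answer: (2,1)=6

Derivation:
Step 1: ant0:(2,1)->N->(1,1) | ant1:(0,0)->E->(0,1) | ant2:(4,3)->N->(3,3)
  grid max=2 at (2,1)
Step 2: ant0:(1,1)->S->(2,1) | ant1:(0,1)->S->(1,1) | ant2:(3,3)->N->(2,3)
  grid max=3 at (2,1)
Step 3: ant0:(2,1)->N->(1,1) | ant1:(1,1)->S->(2,1) | ant2:(2,3)->N->(1,3)
  grid max=4 at (2,1)
Step 4: ant0:(1,1)->S->(2,1) | ant1:(2,1)->N->(1,1) | ant2:(1,3)->N->(0,3)
  grid max=5 at (2,1)
Step 5: ant0:(2,1)->N->(1,1) | ant1:(1,1)->S->(2,1) | ant2:(0,3)->S->(1,3)
  grid max=6 at (2,1)
Final grid:
  0 0 0 0
  0 5 0 1
  0 6 0 0
  0 0 0 0
  0 0 0 0
Max pheromone 6 at (2,1)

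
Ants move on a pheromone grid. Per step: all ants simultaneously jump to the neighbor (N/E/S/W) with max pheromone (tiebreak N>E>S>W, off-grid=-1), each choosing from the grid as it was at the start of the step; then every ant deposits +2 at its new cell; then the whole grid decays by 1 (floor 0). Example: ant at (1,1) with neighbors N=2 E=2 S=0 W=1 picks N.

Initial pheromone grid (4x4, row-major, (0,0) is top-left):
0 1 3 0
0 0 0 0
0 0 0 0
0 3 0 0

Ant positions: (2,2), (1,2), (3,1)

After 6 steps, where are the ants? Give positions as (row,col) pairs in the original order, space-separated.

Step 1: ant0:(2,2)->N->(1,2) | ant1:(1,2)->N->(0,2) | ant2:(3,1)->N->(2,1)
  grid max=4 at (0,2)
Step 2: ant0:(1,2)->N->(0,2) | ant1:(0,2)->S->(1,2) | ant2:(2,1)->S->(3,1)
  grid max=5 at (0,2)
Step 3: ant0:(0,2)->S->(1,2) | ant1:(1,2)->N->(0,2) | ant2:(3,1)->N->(2,1)
  grid max=6 at (0,2)
Step 4: ant0:(1,2)->N->(0,2) | ant1:(0,2)->S->(1,2) | ant2:(2,1)->S->(3,1)
  grid max=7 at (0,2)
Step 5: ant0:(0,2)->S->(1,2) | ant1:(1,2)->N->(0,2) | ant2:(3,1)->N->(2,1)
  grid max=8 at (0,2)
Step 6: ant0:(1,2)->N->(0,2) | ant1:(0,2)->S->(1,2) | ant2:(2,1)->S->(3,1)
  grid max=9 at (0,2)

(0,2) (1,2) (3,1)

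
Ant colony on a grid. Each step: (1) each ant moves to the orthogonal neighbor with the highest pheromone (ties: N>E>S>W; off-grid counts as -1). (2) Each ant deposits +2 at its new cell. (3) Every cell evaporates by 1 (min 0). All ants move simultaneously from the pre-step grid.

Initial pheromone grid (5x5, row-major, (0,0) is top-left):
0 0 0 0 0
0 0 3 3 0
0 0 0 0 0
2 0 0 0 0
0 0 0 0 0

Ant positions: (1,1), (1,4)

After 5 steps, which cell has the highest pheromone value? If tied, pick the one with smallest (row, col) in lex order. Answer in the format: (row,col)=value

Answer: (1,2)=8

Derivation:
Step 1: ant0:(1,1)->E->(1,2) | ant1:(1,4)->W->(1,3)
  grid max=4 at (1,2)
Step 2: ant0:(1,2)->E->(1,3) | ant1:(1,3)->W->(1,2)
  grid max=5 at (1,2)
Step 3: ant0:(1,3)->W->(1,2) | ant1:(1,2)->E->(1,3)
  grid max=6 at (1,2)
Step 4: ant0:(1,2)->E->(1,3) | ant1:(1,3)->W->(1,2)
  grid max=7 at (1,2)
Step 5: ant0:(1,3)->W->(1,2) | ant1:(1,2)->E->(1,3)
  grid max=8 at (1,2)
Final grid:
  0 0 0 0 0
  0 0 8 8 0
  0 0 0 0 0
  0 0 0 0 0
  0 0 0 0 0
Max pheromone 8 at (1,2)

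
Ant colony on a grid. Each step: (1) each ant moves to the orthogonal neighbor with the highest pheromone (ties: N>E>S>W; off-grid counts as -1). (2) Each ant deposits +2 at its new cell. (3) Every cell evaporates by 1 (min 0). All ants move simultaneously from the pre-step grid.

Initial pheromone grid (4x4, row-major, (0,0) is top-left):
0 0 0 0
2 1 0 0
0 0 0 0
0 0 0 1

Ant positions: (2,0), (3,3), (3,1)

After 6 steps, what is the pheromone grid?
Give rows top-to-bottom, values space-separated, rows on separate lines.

After step 1: ants at (1,0),(2,3),(2,1)
  0 0 0 0
  3 0 0 0
  0 1 0 1
  0 0 0 0
After step 2: ants at (0,0),(1,3),(1,1)
  1 0 0 0
  2 1 0 1
  0 0 0 0
  0 0 0 0
After step 3: ants at (1,0),(0,3),(1,0)
  0 0 0 1
  5 0 0 0
  0 0 0 0
  0 0 0 0
After step 4: ants at (0,0),(1,3),(0,0)
  3 0 0 0
  4 0 0 1
  0 0 0 0
  0 0 0 0
After step 5: ants at (1,0),(0,3),(1,0)
  2 0 0 1
  7 0 0 0
  0 0 0 0
  0 0 0 0
After step 6: ants at (0,0),(1,3),(0,0)
  5 0 0 0
  6 0 0 1
  0 0 0 0
  0 0 0 0

5 0 0 0
6 0 0 1
0 0 0 0
0 0 0 0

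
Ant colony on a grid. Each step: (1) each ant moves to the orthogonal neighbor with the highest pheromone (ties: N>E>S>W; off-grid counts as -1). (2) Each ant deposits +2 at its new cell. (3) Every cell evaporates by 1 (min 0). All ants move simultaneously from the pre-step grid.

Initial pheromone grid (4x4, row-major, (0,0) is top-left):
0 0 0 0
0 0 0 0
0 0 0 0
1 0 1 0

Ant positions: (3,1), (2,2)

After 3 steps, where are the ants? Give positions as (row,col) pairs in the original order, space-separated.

Step 1: ant0:(3,1)->E->(3,2) | ant1:(2,2)->S->(3,2)
  grid max=4 at (3,2)
Step 2: ant0:(3,2)->N->(2,2) | ant1:(3,2)->N->(2,2)
  grid max=3 at (2,2)
Step 3: ant0:(2,2)->S->(3,2) | ant1:(2,2)->S->(3,2)
  grid max=6 at (3,2)

(3,2) (3,2)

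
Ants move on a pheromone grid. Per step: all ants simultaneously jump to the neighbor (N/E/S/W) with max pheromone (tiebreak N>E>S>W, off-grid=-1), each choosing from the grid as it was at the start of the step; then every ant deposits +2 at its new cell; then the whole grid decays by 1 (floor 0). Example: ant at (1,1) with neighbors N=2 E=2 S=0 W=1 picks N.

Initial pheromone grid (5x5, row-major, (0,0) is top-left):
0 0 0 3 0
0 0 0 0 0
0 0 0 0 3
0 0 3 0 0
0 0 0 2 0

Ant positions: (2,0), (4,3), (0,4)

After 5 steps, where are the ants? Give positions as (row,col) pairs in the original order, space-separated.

Step 1: ant0:(2,0)->N->(1,0) | ant1:(4,3)->N->(3,3) | ant2:(0,4)->W->(0,3)
  grid max=4 at (0,3)
Step 2: ant0:(1,0)->N->(0,0) | ant1:(3,3)->W->(3,2) | ant2:(0,3)->E->(0,4)
  grid max=3 at (0,3)
Step 3: ant0:(0,0)->E->(0,1) | ant1:(3,2)->N->(2,2) | ant2:(0,4)->W->(0,3)
  grid max=4 at (0,3)
Step 4: ant0:(0,1)->E->(0,2) | ant1:(2,2)->S->(3,2) | ant2:(0,3)->E->(0,4)
  grid max=3 at (0,3)
Step 5: ant0:(0,2)->E->(0,3) | ant1:(3,2)->N->(2,2) | ant2:(0,4)->W->(0,3)
  grid max=6 at (0,3)

(0,3) (2,2) (0,3)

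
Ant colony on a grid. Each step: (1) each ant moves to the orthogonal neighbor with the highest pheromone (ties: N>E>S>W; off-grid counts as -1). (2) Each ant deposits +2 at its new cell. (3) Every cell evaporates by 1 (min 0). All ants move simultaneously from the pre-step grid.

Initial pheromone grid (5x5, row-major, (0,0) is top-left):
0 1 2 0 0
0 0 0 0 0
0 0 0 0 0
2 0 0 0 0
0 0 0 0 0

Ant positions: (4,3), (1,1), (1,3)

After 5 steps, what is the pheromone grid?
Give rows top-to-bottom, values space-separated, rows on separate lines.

After step 1: ants at (3,3),(0,1),(0,3)
  0 2 1 1 0
  0 0 0 0 0
  0 0 0 0 0
  1 0 0 1 0
  0 0 0 0 0
After step 2: ants at (2,3),(0,2),(0,2)
  0 1 4 0 0
  0 0 0 0 0
  0 0 0 1 0
  0 0 0 0 0
  0 0 0 0 0
After step 3: ants at (1,3),(0,1),(0,1)
  0 4 3 0 0
  0 0 0 1 0
  0 0 0 0 0
  0 0 0 0 0
  0 0 0 0 0
After step 4: ants at (0,3),(0,2),(0,2)
  0 3 6 1 0
  0 0 0 0 0
  0 0 0 0 0
  0 0 0 0 0
  0 0 0 0 0
After step 5: ants at (0,2),(0,1),(0,1)
  0 6 7 0 0
  0 0 0 0 0
  0 0 0 0 0
  0 0 0 0 0
  0 0 0 0 0

0 6 7 0 0
0 0 0 0 0
0 0 0 0 0
0 0 0 0 0
0 0 0 0 0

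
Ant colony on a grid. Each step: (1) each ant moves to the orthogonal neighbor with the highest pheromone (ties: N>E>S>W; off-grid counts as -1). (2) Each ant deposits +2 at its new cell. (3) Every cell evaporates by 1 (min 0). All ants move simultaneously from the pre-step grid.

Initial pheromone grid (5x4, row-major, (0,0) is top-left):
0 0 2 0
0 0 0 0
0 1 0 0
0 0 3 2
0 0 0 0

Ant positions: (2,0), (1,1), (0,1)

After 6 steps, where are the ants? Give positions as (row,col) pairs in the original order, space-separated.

Step 1: ant0:(2,0)->E->(2,1) | ant1:(1,1)->S->(2,1) | ant2:(0,1)->E->(0,2)
  grid max=4 at (2,1)
Step 2: ant0:(2,1)->N->(1,1) | ant1:(2,1)->N->(1,1) | ant2:(0,2)->E->(0,3)
  grid max=3 at (1,1)
Step 3: ant0:(1,1)->S->(2,1) | ant1:(1,1)->S->(2,1) | ant2:(0,3)->W->(0,2)
  grid max=6 at (2,1)
Step 4: ant0:(2,1)->N->(1,1) | ant1:(2,1)->N->(1,1) | ant2:(0,2)->E->(0,3)
  grid max=5 at (1,1)
Step 5: ant0:(1,1)->S->(2,1) | ant1:(1,1)->S->(2,1) | ant2:(0,3)->W->(0,2)
  grid max=8 at (2,1)
Step 6: ant0:(2,1)->N->(1,1) | ant1:(2,1)->N->(1,1) | ant2:(0,2)->E->(0,3)
  grid max=7 at (1,1)

(1,1) (1,1) (0,3)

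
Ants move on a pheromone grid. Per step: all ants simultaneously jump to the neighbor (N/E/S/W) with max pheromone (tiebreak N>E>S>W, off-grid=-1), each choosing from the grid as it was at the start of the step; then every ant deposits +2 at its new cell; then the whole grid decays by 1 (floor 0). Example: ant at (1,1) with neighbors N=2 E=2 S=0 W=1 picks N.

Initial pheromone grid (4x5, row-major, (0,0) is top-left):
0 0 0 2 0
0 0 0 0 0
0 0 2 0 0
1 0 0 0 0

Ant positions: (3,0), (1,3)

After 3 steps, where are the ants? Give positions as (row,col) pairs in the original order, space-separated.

Step 1: ant0:(3,0)->N->(2,0) | ant1:(1,3)->N->(0,3)
  grid max=3 at (0,3)
Step 2: ant0:(2,0)->N->(1,0) | ant1:(0,3)->E->(0,4)
  grid max=2 at (0,3)
Step 3: ant0:(1,0)->N->(0,0) | ant1:(0,4)->W->(0,3)
  grid max=3 at (0,3)

(0,0) (0,3)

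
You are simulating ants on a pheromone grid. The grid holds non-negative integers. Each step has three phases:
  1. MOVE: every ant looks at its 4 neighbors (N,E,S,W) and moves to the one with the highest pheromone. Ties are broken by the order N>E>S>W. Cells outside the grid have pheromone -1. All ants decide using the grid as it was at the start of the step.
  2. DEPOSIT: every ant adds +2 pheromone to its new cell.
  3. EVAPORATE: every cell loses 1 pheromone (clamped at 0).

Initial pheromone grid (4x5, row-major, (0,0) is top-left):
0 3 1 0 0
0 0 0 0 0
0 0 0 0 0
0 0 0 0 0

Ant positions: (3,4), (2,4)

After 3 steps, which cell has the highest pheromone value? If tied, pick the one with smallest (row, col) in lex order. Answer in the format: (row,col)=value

Step 1: ant0:(3,4)->N->(2,4) | ant1:(2,4)->N->(1,4)
  grid max=2 at (0,1)
Step 2: ant0:(2,4)->N->(1,4) | ant1:(1,4)->S->(2,4)
  grid max=2 at (1,4)
Step 3: ant0:(1,4)->S->(2,4) | ant1:(2,4)->N->(1,4)
  grid max=3 at (1,4)
Final grid:
  0 0 0 0 0
  0 0 0 0 3
  0 0 0 0 3
  0 0 0 0 0
Max pheromone 3 at (1,4)

Answer: (1,4)=3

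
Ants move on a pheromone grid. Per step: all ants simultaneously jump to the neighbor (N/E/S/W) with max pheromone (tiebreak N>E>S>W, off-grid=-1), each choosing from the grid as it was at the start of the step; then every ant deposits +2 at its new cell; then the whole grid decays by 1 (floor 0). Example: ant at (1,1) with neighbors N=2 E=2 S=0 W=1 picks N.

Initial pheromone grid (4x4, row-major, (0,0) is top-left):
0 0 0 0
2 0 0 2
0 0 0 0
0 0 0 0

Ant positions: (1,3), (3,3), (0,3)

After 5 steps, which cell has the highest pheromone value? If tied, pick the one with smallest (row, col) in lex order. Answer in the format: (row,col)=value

Answer: (1,3)=11

Derivation:
Step 1: ant0:(1,3)->N->(0,3) | ant1:(3,3)->N->(2,3) | ant2:(0,3)->S->(1,3)
  grid max=3 at (1,3)
Step 2: ant0:(0,3)->S->(1,3) | ant1:(2,3)->N->(1,3) | ant2:(1,3)->N->(0,3)
  grid max=6 at (1,3)
Step 3: ant0:(1,3)->N->(0,3) | ant1:(1,3)->N->(0,3) | ant2:(0,3)->S->(1,3)
  grid max=7 at (1,3)
Step 4: ant0:(0,3)->S->(1,3) | ant1:(0,3)->S->(1,3) | ant2:(1,3)->N->(0,3)
  grid max=10 at (1,3)
Step 5: ant0:(1,3)->N->(0,3) | ant1:(1,3)->N->(0,3) | ant2:(0,3)->S->(1,3)
  grid max=11 at (1,3)
Final grid:
  0 0 0 9
  0 0 0 11
  0 0 0 0
  0 0 0 0
Max pheromone 11 at (1,3)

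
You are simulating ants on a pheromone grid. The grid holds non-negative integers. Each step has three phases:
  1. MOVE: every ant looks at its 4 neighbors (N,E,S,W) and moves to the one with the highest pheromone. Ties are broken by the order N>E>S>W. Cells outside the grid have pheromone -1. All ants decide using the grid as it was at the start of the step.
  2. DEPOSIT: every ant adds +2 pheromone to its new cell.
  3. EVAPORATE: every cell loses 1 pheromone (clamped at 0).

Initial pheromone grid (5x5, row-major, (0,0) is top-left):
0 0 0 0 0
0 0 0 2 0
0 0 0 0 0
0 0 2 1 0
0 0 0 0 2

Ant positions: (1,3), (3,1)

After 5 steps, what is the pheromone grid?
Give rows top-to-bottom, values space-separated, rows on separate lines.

After step 1: ants at (0,3),(3,2)
  0 0 0 1 0
  0 0 0 1 0
  0 0 0 0 0
  0 0 3 0 0
  0 0 0 0 1
After step 2: ants at (1,3),(2,2)
  0 0 0 0 0
  0 0 0 2 0
  0 0 1 0 0
  0 0 2 0 0
  0 0 0 0 0
After step 3: ants at (0,3),(3,2)
  0 0 0 1 0
  0 0 0 1 0
  0 0 0 0 0
  0 0 3 0 0
  0 0 0 0 0
After step 4: ants at (1,3),(2,2)
  0 0 0 0 0
  0 0 0 2 0
  0 0 1 0 0
  0 0 2 0 0
  0 0 0 0 0
After step 5: ants at (0,3),(3,2)
  0 0 0 1 0
  0 0 0 1 0
  0 0 0 0 0
  0 0 3 0 0
  0 0 0 0 0

0 0 0 1 0
0 0 0 1 0
0 0 0 0 0
0 0 3 0 0
0 0 0 0 0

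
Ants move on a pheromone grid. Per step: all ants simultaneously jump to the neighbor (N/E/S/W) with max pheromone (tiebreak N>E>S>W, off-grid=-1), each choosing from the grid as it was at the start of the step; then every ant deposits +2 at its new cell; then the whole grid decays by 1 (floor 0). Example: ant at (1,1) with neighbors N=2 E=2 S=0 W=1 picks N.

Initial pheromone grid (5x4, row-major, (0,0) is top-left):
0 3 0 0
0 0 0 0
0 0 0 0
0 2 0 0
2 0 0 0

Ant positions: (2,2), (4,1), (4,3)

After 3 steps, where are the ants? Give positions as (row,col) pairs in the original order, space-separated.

Step 1: ant0:(2,2)->N->(1,2) | ant1:(4,1)->N->(3,1) | ant2:(4,3)->N->(3,3)
  grid max=3 at (3,1)
Step 2: ant0:(1,2)->N->(0,2) | ant1:(3,1)->N->(2,1) | ant2:(3,3)->N->(2,3)
  grid max=2 at (3,1)
Step 3: ant0:(0,2)->W->(0,1) | ant1:(2,1)->S->(3,1) | ant2:(2,3)->N->(1,3)
  grid max=3 at (3,1)

(0,1) (3,1) (1,3)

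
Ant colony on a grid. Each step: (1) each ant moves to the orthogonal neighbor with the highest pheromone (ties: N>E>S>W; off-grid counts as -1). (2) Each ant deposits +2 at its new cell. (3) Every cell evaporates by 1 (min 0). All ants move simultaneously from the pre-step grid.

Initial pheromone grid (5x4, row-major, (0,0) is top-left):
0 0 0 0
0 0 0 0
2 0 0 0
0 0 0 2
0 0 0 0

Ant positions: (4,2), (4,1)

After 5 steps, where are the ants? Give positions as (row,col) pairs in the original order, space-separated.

Step 1: ant0:(4,2)->N->(3,2) | ant1:(4,1)->N->(3,1)
  grid max=1 at (2,0)
Step 2: ant0:(3,2)->E->(3,3) | ant1:(3,1)->E->(3,2)
  grid max=2 at (3,2)
Step 3: ant0:(3,3)->W->(3,2) | ant1:(3,2)->E->(3,3)
  grid max=3 at (3,2)
Step 4: ant0:(3,2)->E->(3,3) | ant1:(3,3)->W->(3,2)
  grid max=4 at (3,2)
Step 5: ant0:(3,3)->W->(3,2) | ant1:(3,2)->E->(3,3)
  grid max=5 at (3,2)

(3,2) (3,3)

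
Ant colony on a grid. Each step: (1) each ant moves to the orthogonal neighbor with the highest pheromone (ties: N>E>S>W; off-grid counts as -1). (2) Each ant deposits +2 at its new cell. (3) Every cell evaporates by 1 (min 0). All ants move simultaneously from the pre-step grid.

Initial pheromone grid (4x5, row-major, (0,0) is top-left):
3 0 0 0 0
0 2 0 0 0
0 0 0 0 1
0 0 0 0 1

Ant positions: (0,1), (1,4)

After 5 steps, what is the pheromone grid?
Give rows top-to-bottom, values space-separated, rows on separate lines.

After step 1: ants at (0,0),(2,4)
  4 0 0 0 0
  0 1 0 0 0
  0 0 0 0 2
  0 0 0 0 0
After step 2: ants at (0,1),(1,4)
  3 1 0 0 0
  0 0 0 0 1
  0 0 0 0 1
  0 0 0 0 0
After step 3: ants at (0,0),(2,4)
  4 0 0 0 0
  0 0 0 0 0
  0 0 0 0 2
  0 0 0 0 0
After step 4: ants at (0,1),(1,4)
  3 1 0 0 0
  0 0 0 0 1
  0 0 0 0 1
  0 0 0 0 0
After step 5: ants at (0,0),(2,4)
  4 0 0 0 0
  0 0 0 0 0
  0 0 0 0 2
  0 0 0 0 0

4 0 0 0 0
0 0 0 0 0
0 0 0 0 2
0 0 0 0 0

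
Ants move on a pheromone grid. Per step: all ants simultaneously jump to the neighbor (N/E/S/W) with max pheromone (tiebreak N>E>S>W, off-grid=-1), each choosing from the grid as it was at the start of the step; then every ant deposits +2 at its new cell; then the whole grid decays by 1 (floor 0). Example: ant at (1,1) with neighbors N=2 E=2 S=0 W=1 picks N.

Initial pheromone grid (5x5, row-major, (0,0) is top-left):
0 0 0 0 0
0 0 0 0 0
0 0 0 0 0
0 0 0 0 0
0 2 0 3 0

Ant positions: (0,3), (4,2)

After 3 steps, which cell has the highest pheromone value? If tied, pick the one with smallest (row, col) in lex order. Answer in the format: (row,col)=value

Step 1: ant0:(0,3)->E->(0,4) | ant1:(4,2)->E->(4,3)
  grid max=4 at (4,3)
Step 2: ant0:(0,4)->S->(1,4) | ant1:(4,3)->N->(3,3)
  grid max=3 at (4,3)
Step 3: ant0:(1,4)->N->(0,4) | ant1:(3,3)->S->(4,3)
  grid max=4 at (4,3)
Final grid:
  0 0 0 0 1
  0 0 0 0 0
  0 0 0 0 0
  0 0 0 0 0
  0 0 0 4 0
Max pheromone 4 at (4,3)

Answer: (4,3)=4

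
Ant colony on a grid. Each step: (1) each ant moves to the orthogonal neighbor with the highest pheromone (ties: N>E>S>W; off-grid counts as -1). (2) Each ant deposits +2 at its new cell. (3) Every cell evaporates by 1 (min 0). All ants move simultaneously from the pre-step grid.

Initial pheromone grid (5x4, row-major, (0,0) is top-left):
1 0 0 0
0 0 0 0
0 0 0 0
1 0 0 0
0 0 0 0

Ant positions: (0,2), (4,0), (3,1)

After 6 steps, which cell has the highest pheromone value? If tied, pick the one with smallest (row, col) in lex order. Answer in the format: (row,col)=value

Answer: (2,0)=7

Derivation:
Step 1: ant0:(0,2)->E->(0,3) | ant1:(4,0)->N->(3,0) | ant2:(3,1)->W->(3,0)
  grid max=4 at (3,0)
Step 2: ant0:(0,3)->S->(1,3) | ant1:(3,0)->N->(2,0) | ant2:(3,0)->N->(2,0)
  grid max=3 at (2,0)
Step 3: ant0:(1,3)->N->(0,3) | ant1:(2,0)->S->(3,0) | ant2:(2,0)->S->(3,0)
  grid max=6 at (3,0)
Step 4: ant0:(0,3)->S->(1,3) | ant1:(3,0)->N->(2,0) | ant2:(3,0)->N->(2,0)
  grid max=5 at (2,0)
Step 5: ant0:(1,3)->N->(0,3) | ant1:(2,0)->S->(3,0) | ant2:(2,0)->S->(3,0)
  grid max=8 at (3,0)
Step 6: ant0:(0,3)->S->(1,3) | ant1:(3,0)->N->(2,0) | ant2:(3,0)->N->(2,0)
  grid max=7 at (2,0)
Final grid:
  0 0 0 0
  0 0 0 1
  7 0 0 0
  7 0 0 0
  0 0 0 0
Max pheromone 7 at (2,0)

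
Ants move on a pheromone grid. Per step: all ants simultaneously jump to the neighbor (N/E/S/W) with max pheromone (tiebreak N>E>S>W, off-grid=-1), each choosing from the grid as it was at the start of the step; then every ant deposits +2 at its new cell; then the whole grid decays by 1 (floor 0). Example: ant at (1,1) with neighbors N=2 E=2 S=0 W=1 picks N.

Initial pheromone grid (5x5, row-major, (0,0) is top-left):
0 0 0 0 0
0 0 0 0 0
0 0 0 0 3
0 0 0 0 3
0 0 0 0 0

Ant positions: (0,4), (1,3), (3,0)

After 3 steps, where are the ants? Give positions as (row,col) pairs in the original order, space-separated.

Step 1: ant0:(0,4)->S->(1,4) | ant1:(1,3)->N->(0,3) | ant2:(3,0)->N->(2,0)
  grid max=2 at (2,4)
Step 2: ant0:(1,4)->S->(2,4) | ant1:(0,3)->E->(0,4) | ant2:(2,0)->N->(1,0)
  grid max=3 at (2,4)
Step 3: ant0:(2,4)->S->(3,4) | ant1:(0,4)->S->(1,4) | ant2:(1,0)->N->(0,0)
  grid max=2 at (2,4)

(3,4) (1,4) (0,0)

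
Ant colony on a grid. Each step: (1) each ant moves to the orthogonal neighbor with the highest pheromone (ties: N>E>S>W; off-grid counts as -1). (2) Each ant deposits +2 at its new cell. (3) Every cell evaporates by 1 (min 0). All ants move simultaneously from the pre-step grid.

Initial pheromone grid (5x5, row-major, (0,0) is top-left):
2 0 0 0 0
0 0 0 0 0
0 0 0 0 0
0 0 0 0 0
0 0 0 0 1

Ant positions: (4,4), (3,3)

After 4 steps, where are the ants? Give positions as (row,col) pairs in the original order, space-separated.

Step 1: ant0:(4,4)->N->(3,4) | ant1:(3,3)->N->(2,3)
  grid max=1 at (0,0)
Step 2: ant0:(3,4)->N->(2,4) | ant1:(2,3)->N->(1,3)
  grid max=1 at (1,3)
Step 3: ant0:(2,4)->N->(1,4) | ant1:(1,3)->N->(0,3)
  grid max=1 at (0,3)
Step 4: ant0:(1,4)->N->(0,4) | ant1:(0,3)->E->(0,4)
  grid max=3 at (0,4)

(0,4) (0,4)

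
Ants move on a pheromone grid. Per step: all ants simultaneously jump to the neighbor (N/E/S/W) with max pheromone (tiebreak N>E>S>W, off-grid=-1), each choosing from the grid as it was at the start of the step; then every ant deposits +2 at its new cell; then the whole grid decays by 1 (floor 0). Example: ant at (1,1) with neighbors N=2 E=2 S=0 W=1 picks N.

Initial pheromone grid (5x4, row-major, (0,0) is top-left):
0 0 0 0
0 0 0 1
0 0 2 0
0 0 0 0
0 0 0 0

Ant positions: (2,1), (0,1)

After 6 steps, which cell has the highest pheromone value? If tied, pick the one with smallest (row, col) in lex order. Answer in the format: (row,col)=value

Answer: (2,2)=2

Derivation:
Step 1: ant0:(2,1)->E->(2,2) | ant1:(0,1)->E->(0,2)
  grid max=3 at (2,2)
Step 2: ant0:(2,2)->N->(1,2) | ant1:(0,2)->E->(0,3)
  grid max=2 at (2,2)
Step 3: ant0:(1,2)->S->(2,2) | ant1:(0,3)->S->(1,3)
  grid max=3 at (2,2)
Step 4: ant0:(2,2)->N->(1,2) | ant1:(1,3)->N->(0,3)
  grid max=2 at (2,2)
Step 5: ant0:(1,2)->S->(2,2) | ant1:(0,3)->S->(1,3)
  grid max=3 at (2,2)
Step 6: ant0:(2,2)->N->(1,2) | ant1:(1,3)->N->(0,3)
  grid max=2 at (2,2)
Final grid:
  0 0 0 1
  0 0 1 0
  0 0 2 0
  0 0 0 0
  0 0 0 0
Max pheromone 2 at (2,2)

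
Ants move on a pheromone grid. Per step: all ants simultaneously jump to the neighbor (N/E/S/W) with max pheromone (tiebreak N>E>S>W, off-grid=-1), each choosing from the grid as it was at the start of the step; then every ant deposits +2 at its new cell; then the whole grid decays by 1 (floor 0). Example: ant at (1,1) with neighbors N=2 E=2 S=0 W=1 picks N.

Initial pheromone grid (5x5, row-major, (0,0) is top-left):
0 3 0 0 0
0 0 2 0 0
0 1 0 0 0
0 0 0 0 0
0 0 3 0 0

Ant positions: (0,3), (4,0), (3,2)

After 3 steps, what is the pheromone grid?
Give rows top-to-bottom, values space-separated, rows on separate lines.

After step 1: ants at (0,4),(3,0),(4,2)
  0 2 0 0 1
  0 0 1 0 0
  0 0 0 0 0
  1 0 0 0 0
  0 0 4 0 0
After step 2: ants at (1,4),(2,0),(3,2)
  0 1 0 0 0
  0 0 0 0 1
  1 0 0 0 0
  0 0 1 0 0
  0 0 3 0 0
After step 3: ants at (0,4),(1,0),(4,2)
  0 0 0 0 1
  1 0 0 0 0
  0 0 0 0 0
  0 0 0 0 0
  0 0 4 0 0

0 0 0 0 1
1 0 0 0 0
0 0 0 0 0
0 0 0 0 0
0 0 4 0 0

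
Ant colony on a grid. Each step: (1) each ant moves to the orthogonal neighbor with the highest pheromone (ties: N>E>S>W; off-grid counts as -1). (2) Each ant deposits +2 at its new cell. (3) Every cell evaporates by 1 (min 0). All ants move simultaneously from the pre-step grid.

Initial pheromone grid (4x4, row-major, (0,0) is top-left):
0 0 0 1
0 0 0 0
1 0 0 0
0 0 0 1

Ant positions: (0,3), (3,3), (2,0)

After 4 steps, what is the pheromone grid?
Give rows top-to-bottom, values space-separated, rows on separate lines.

After step 1: ants at (1,3),(2,3),(1,0)
  0 0 0 0
  1 0 0 1
  0 0 0 1
  0 0 0 0
After step 2: ants at (2,3),(1,3),(0,0)
  1 0 0 0
  0 0 0 2
  0 0 0 2
  0 0 0 0
After step 3: ants at (1,3),(2,3),(0,1)
  0 1 0 0
  0 0 0 3
  0 0 0 3
  0 0 0 0
After step 4: ants at (2,3),(1,3),(0,2)
  0 0 1 0
  0 0 0 4
  0 0 0 4
  0 0 0 0

0 0 1 0
0 0 0 4
0 0 0 4
0 0 0 0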